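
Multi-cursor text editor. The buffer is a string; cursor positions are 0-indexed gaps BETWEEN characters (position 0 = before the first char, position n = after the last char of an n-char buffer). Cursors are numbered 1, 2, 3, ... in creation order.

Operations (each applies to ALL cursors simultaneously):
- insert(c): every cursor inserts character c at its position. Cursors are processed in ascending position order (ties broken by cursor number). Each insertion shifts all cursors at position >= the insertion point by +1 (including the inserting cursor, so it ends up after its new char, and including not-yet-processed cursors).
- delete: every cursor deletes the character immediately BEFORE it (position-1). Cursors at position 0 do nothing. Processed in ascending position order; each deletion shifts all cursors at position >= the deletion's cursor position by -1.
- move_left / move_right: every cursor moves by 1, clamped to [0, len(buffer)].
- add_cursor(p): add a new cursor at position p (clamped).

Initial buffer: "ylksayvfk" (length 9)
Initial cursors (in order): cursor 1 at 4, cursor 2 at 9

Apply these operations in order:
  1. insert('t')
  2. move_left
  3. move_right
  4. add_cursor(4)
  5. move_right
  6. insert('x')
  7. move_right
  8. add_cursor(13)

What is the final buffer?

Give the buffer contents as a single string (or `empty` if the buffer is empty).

After op 1 (insert('t')): buffer="ylkstayvfkt" (len 11), cursors c1@5 c2@11, authorship ....1.....2
After op 2 (move_left): buffer="ylkstayvfkt" (len 11), cursors c1@4 c2@10, authorship ....1.....2
After op 3 (move_right): buffer="ylkstayvfkt" (len 11), cursors c1@5 c2@11, authorship ....1.....2
After op 4 (add_cursor(4)): buffer="ylkstayvfkt" (len 11), cursors c3@4 c1@5 c2@11, authorship ....1.....2
After op 5 (move_right): buffer="ylkstayvfkt" (len 11), cursors c3@5 c1@6 c2@11, authorship ....1.....2
After op 6 (insert('x')): buffer="ylkstxaxyvfktx" (len 14), cursors c3@6 c1@8 c2@14, authorship ....13.1....22
After op 7 (move_right): buffer="ylkstxaxyvfktx" (len 14), cursors c3@7 c1@9 c2@14, authorship ....13.1....22
After op 8 (add_cursor(13)): buffer="ylkstxaxyvfktx" (len 14), cursors c3@7 c1@9 c4@13 c2@14, authorship ....13.1....22

Answer: ylkstxaxyvfktx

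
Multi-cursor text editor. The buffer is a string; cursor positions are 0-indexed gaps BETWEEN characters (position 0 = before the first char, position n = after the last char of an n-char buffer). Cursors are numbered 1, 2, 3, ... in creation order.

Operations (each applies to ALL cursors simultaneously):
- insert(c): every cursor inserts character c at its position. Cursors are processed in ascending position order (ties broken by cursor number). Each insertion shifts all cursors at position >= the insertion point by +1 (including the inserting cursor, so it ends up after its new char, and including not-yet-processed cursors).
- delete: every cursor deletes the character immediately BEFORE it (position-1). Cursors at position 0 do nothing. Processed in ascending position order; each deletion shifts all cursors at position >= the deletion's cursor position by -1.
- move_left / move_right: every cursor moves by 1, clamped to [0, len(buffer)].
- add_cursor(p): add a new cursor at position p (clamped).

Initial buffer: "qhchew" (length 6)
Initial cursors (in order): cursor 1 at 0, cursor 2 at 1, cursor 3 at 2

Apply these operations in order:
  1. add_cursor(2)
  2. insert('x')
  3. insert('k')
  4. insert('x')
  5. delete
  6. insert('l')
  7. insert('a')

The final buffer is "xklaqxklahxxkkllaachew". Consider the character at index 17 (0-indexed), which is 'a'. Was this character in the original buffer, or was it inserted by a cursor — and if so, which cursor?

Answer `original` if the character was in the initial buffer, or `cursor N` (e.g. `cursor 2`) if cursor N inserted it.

Answer: cursor 4

Derivation:
After op 1 (add_cursor(2)): buffer="qhchew" (len 6), cursors c1@0 c2@1 c3@2 c4@2, authorship ......
After op 2 (insert('x')): buffer="xqxhxxchew" (len 10), cursors c1@1 c2@3 c3@6 c4@6, authorship 1.2.34....
After op 3 (insert('k')): buffer="xkqxkhxxkkchew" (len 14), cursors c1@2 c2@5 c3@10 c4@10, authorship 11.22.3434....
After op 4 (insert('x')): buffer="xkxqxkxhxxkkxxchew" (len 18), cursors c1@3 c2@7 c3@14 c4@14, authorship 111.222.343434....
After op 5 (delete): buffer="xkqxkhxxkkchew" (len 14), cursors c1@2 c2@5 c3@10 c4@10, authorship 11.22.3434....
After op 6 (insert('l')): buffer="xklqxklhxxkkllchew" (len 18), cursors c1@3 c2@7 c3@14 c4@14, authorship 111.222.343434....
After op 7 (insert('a')): buffer="xklaqxklahxxkkllaachew" (len 22), cursors c1@4 c2@9 c3@18 c4@18, authorship 1111.2222.34343434....
Authorship (.=original, N=cursor N): 1 1 1 1 . 2 2 2 2 . 3 4 3 4 3 4 3 4 . . . .
Index 17: author = 4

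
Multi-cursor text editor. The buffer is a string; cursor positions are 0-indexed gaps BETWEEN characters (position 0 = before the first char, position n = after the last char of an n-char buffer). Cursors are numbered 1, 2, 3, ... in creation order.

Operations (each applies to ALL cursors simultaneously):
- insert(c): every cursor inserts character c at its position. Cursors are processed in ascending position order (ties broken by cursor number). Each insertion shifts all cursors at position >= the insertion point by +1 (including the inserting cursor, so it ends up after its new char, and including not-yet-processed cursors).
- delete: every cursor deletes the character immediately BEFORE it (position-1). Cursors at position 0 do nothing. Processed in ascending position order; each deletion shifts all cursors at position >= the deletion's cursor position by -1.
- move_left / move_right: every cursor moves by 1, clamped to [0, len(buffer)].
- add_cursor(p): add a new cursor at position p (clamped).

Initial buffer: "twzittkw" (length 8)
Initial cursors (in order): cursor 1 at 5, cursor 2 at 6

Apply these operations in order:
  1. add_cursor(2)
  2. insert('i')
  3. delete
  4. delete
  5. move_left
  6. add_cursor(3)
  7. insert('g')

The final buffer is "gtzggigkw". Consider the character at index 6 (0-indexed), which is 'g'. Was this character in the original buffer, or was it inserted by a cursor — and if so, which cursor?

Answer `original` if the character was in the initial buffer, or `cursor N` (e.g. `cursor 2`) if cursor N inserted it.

Answer: cursor 4

Derivation:
After op 1 (add_cursor(2)): buffer="twzittkw" (len 8), cursors c3@2 c1@5 c2@6, authorship ........
After op 2 (insert('i')): buffer="twizititikw" (len 11), cursors c3@3 c1@7 c2@9, authorship ..3...1.2..
After op 3 (delete): buffer="twzittkw" (len 8), cursors c3@2 c1@5 c2@6, authorship ........
After op 4 (delete): buffer="tzikw" (len 5), cursors c3@1 c1@3 c2@3, authorship .....
After op 5 (move_left): buffer="tzikw" (len 5), cursors c3@0 c1@2 c2@2, authorship .....
After op 6 (add_cursor(3)): buffer="tzikw" (len 5), cursors c3@0 c1@2 c2@2 c4@3, authorship .....
After op 7 (insert('g')): buffer="gtzggigkw" (len 9), cursors c3@1 c1@5 c2@5 c4@7, authorship 3..12.4..
Authorship (.=original, N=cursor N): 3 . . 1 2 . 4 . .
Index 6: author = 4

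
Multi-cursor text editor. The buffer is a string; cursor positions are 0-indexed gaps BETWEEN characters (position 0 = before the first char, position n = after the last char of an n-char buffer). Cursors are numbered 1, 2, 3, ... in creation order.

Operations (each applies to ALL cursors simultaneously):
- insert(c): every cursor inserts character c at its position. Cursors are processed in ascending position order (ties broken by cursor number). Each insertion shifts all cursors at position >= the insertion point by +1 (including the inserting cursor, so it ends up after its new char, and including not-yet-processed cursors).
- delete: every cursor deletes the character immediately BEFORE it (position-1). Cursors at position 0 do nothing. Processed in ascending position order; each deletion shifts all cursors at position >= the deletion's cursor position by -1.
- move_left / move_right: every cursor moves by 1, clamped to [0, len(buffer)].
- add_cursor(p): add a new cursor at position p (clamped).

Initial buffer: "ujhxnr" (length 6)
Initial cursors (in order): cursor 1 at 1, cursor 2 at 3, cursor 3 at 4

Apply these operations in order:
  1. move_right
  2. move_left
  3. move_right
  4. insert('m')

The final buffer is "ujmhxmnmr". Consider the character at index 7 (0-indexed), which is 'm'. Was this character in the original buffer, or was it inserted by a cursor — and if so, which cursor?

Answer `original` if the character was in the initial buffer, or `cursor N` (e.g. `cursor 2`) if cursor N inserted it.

Answer: cursor 3

Derivation:
After op 1 (move_right): buffer="ujhxnr" (len 6), cursors c1@2 c2@4 c3@5, authorship ......
After op 2 (move_left): buffer="ujhxnr" (len 6), cursors c1@1 c2@3 c3@4, authorship ......
After op 3 (move_right): buffer="ujhxnr" (len 6), cursors c1@2 c2@4 c3@5, authorship ......
After op 4 (insert('m')): buffer="ujmhxmnmr" (len 9), cursors c1@3 c2@6 c3@8, authorship ..1..2.3.
Authorship (.=original, N=cursor N): . . 1 . . 2 . 3 .
Index 7: author = 3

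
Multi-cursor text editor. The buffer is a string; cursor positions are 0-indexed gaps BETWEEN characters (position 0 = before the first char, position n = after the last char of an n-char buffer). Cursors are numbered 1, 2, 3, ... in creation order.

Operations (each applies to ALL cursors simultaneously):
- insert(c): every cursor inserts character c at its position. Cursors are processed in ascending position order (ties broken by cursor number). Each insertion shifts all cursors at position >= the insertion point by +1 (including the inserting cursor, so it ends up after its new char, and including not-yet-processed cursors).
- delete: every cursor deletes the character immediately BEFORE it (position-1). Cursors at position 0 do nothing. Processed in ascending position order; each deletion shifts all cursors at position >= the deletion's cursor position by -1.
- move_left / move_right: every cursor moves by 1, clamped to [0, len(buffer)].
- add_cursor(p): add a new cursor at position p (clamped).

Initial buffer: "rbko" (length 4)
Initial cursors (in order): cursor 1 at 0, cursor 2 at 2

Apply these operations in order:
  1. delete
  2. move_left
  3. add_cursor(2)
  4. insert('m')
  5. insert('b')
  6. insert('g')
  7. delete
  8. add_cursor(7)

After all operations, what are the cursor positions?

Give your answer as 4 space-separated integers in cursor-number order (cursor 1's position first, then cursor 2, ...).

Answer: 4 4 8 7

Derivation:
After op 1 (delete): buffer="rko" (len 3), cursors c1@0 c2@1, authorship ...
After op 2 (move_left): buffer="rko" (len 3), cursors c1@0 c2@0, authorship ...
After op 3 (add_cursor(2)): buffer="rko" (len 3), cursors c1@0 c2@0 c3@2, authorship ...
After op 4 (insert('m')): buffer="mmrkmo" (len 6), cursors c1@2 c2@2 c3@5, authorship 12..3.
After op 5 (insert('b')): buffer="mmbbrkmbo" (len 9), cursors c1@4 c2@4 c3@8, authorship 1212..33.
After op 6 (insert('g')): buffer="mmbbggrkmbgo" (len 12), cursors c1@6 c2@6 c3@11, authorship 121212..333.
After op 7 (delete): buffer="mmbbrkmbo" (len 9), cursors c1@4 c2@4 c3@8, authorship 1212..33.
After op 8 (add_cursor(7)): buffer="mmbbrkmbo" (len 9), cursors c1@4 c2@4 c4@7 c3@8, authorship 1212..33.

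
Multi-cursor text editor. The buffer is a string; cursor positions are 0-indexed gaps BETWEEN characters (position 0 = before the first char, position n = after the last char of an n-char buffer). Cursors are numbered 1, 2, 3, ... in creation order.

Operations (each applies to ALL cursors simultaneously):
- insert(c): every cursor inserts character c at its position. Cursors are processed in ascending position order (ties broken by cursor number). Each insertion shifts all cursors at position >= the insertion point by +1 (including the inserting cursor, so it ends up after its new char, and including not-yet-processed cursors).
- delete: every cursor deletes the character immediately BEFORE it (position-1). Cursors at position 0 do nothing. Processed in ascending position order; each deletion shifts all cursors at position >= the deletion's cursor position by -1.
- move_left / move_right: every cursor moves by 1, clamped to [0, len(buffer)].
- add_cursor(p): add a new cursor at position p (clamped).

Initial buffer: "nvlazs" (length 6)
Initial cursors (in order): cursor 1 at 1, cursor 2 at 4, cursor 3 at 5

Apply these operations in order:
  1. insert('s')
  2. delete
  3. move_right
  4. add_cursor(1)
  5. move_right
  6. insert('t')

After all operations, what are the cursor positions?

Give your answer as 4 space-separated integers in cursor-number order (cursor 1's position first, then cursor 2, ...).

After op 1 (insert('s')): buffer="nsvlaszss" (len 9), cursors c1@2 c2@6 c3@8, authorship .1...2.3.
After op 2 (delete): buffer="nvlazs" (len 6), cursors c1@1 c2@4 c3@5, authorship ......
After op 3 (move_right): buffer="nvlazs" (len 6), cursors c1@2 c2@5 c3@6, authorship ......
After op 4 (add_cursor(1)): buffer="nvlazs" (len 6), cursors c4@1 c1@2 c2@5 c3@6, authorship ......
After op 5 (move_right): buffer="nvlazs" (len 6), cursors c4@2 c1@3 c2@6 c3@6, authorship ......
After op 6 (insert('t')): buffer="nvtltazstt" (len 10), cursors c4@3 c1@5 c2@10 c3@10, authorship ..4.1...23

Answer: 5 10 10 3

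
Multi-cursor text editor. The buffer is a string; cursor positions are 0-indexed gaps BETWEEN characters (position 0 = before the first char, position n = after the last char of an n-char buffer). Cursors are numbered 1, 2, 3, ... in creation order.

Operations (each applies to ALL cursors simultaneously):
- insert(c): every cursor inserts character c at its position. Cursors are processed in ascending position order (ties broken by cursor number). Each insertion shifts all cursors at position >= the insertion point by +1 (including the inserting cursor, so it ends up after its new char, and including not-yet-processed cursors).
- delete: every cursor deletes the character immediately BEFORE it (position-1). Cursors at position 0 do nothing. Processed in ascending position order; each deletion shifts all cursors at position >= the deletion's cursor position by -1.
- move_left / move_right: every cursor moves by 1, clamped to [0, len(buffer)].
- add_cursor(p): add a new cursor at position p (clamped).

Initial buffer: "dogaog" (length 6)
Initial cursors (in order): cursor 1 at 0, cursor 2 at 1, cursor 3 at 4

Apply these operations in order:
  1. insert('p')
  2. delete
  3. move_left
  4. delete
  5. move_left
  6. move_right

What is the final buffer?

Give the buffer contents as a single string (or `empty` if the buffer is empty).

Answer: doaog

Derivation:
After op 1 (insert('p')): buffer="pdpogapog" (len 9), cursors c1@1 c2@3 c3@7, authorship 1.2...3..
After op 2 (delete): buffer="dogaog" (len 6), cursors c1@0 c2@1 c3@4, authorship ......
After op 3 (move_left): buffer="dogaog" (len 6), cursors c1@0 c2@0 c3@3, authorship ......
After op 4 (delete): buffer="doaog" (len 5), cursors c1@0 c2@0 c3@2, authorship .....
After op 5 (move_left): buffer="doaog" (len 5), cursors c1@0 c2@0 c3@1, authorship .....
After op 6 (move_right): buffer="doaog" (len 5), cursors c1@1 c2@1 c3@2, authorship .....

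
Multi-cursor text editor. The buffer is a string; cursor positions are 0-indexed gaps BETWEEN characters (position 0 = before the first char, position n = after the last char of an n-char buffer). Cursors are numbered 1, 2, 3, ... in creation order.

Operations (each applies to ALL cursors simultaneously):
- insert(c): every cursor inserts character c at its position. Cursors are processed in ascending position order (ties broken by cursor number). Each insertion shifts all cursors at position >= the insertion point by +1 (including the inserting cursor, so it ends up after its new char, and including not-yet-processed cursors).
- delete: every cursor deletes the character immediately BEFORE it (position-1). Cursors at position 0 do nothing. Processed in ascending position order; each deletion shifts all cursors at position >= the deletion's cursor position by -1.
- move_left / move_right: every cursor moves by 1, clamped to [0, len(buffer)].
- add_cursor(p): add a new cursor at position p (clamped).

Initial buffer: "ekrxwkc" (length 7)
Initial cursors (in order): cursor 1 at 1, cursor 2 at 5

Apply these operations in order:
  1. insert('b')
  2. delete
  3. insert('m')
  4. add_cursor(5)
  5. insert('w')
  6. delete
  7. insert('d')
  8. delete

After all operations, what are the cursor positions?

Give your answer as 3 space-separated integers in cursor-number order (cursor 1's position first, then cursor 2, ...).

Answer: 2 7 5

Derivation:
After op 1 (insert('b')): buffer="ebkrxwbkc" (len 9), cursors c1@2 c2@7, authorship .1....2..
After op 2 (delete): buffer="ekrxwkc" (len 7), cursors c1@1 c2@5, authorship .......
After op 3 (insert('m')): buffer="emkrxwmkc" (len 9), cursors c1@2 c2@7, authorship .1....2..
After op 4 (add_cursor(5)): buffer="emkrxwmkc" (len 9), cursors c1@2 c3@5 c2@7, authorship .1....2..
After op 5 (insert('w')): buffer="emwkrxwwmwkc" (len 12), cursors c1@3 c3@7 c2@10, authorship .11...3.22..
After op 6 (delete): buffer="emkrxwmkc" (len 9), cursors c1@2 c3@5 c2@7, authorship .1....2..
After op 7 (insert('d')): buffer="emdkrxdwmdkc" (len 12), cursors c1@3 c3@7 c2@10, authorship .11...3.22..
After op 8 (delete): buffer="emkrxwmkc" (len 9), cursors c1@2 c3@5 c2@7, authorship .1....2..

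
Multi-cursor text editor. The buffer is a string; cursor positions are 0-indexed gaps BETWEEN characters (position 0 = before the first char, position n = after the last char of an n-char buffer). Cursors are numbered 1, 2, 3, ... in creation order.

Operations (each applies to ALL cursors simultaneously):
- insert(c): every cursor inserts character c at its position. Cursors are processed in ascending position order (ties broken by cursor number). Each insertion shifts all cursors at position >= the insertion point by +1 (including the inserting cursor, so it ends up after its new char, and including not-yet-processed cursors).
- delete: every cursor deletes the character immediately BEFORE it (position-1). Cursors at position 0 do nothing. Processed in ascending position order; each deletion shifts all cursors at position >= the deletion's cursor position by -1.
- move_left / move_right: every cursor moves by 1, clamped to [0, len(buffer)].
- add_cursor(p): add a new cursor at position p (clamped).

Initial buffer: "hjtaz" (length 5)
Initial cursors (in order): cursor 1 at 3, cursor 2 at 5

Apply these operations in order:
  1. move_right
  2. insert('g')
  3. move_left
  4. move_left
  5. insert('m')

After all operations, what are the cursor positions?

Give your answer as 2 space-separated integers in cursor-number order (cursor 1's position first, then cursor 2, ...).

After op 1 (move_right): buffer="hjtaz" (len 5), cursors c1@4 c2@5, authorship .....
After op 2 (insert('g')): buffer="hjtagzg" (len 7), cursors c1@5 c2@7, authorship ....1.2
After op 3 (move_left): buffer="hjtagzg" (len 7), cursors c1@4 c2@6, authorship ....1.2
After op 4 (move_left): buffer="hjtagzg" (len 7), cursors c1@3 c2@5, authorship ....1.2
After op 5 (insert('m')): buffer="hjtmagmzg" (len 9), cursors c1@4 c2@7, authorship ...1.12.2

Answer: 4 7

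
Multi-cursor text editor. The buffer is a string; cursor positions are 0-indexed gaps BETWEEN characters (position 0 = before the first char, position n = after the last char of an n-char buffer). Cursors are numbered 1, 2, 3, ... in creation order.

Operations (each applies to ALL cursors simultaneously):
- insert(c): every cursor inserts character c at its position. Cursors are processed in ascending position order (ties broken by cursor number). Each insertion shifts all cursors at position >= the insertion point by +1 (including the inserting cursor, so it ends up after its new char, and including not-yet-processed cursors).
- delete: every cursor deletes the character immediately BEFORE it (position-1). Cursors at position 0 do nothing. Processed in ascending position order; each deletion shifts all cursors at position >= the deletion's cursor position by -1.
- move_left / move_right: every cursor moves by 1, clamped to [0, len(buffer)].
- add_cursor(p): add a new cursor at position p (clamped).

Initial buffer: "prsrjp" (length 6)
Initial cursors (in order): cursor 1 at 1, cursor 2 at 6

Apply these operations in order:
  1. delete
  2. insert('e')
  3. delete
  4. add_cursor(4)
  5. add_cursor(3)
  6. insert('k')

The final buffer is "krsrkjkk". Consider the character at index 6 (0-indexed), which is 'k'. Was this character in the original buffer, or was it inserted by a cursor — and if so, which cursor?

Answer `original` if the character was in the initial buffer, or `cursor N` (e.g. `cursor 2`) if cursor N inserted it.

After op 1 (delete): buffer="rsrj" (len 4), cursors c1@0 c2@4, authorship ....
After op 2 (insert('e')): buffer="ersrje" (len 6), cursors c1@1 c2@6, authorship 1....2
After op 3 (delete): buffer="rsrj" (len 4), cursors c1@0 c2@4, authorship ....
After op 4 (add_cursor(4)): buffer="rsrj" (len 4), cursors c1@0 c2@4 c3@4, authorship ....
After op 5 (add_cursor(3)): buffer="rsrj" (len 4), cursors c1@0 c4@3 c2@4 c3@4, authorship ....
After op 6 (insert('k')): buffer="krsrkjkk" (len 8), cursors c1@1 c4@5 c2@8 c3@8, authorship 1...4.23
Authorship (.=original, N=cursor N): 1 . . . 4 . 2 3
Index 6: author = 2

Answer: cursor 2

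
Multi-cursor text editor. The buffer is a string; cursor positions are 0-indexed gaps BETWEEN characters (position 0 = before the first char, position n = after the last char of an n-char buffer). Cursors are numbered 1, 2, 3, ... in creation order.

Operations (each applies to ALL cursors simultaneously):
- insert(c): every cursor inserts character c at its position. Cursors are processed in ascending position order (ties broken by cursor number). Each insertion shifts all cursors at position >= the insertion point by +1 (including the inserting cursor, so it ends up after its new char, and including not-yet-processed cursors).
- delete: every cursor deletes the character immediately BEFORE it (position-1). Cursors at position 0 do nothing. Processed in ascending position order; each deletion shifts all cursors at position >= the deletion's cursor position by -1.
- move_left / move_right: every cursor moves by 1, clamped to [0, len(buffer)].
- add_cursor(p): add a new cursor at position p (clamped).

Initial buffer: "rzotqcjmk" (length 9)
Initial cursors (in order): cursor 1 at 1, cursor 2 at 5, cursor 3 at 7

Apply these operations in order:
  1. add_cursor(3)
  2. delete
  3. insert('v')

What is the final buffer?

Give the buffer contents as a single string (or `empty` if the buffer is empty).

Answer: vzvtvcvmk

Derivation:
After op 1 (add_cursor(3)): buffer="rzotqcjmk" (len 9), cursors c1@1 c4@3 c2@5 c3@7, authorship .........
After op 2 (delete): buffer="ztcmk" (len 5), cursors c1@0 c4@1 c2@2 c3@3, authorship .....
After op 3 (insert('v')): buffer="vzvtvcvmk" (len 9), cursors c1@1 c4@3 c2@5 c3@7, authorship 1.4.2.3..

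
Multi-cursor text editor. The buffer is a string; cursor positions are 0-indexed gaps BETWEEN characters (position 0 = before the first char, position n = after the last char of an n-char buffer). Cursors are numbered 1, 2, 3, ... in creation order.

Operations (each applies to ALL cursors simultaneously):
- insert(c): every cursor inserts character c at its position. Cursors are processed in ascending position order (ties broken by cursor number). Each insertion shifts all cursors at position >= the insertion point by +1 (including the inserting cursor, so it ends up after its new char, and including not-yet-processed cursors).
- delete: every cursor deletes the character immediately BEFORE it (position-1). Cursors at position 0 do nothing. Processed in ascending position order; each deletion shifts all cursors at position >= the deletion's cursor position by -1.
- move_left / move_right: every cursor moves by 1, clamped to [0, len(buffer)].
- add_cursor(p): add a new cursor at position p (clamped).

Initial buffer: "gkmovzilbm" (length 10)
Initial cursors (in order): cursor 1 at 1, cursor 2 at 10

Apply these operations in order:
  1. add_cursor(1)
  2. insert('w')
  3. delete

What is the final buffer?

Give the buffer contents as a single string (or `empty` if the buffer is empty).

Answer: gkmovzilbm

Derivation:
After op 1 (add_cursor(1)): buffer="gkmovzilbm" (len 10), cursors c1@1 c3@1 c2@10, authorship ..........
After op 2 (insert('w')): buffer="gwwkmovzilbmw" (len 13), cursors c1@3 c3@3 c2@13, authorship .13.........2
After op 3 (delete): buffer="gkmovzilbm" (len 10), cursors c1@1 c3@1 c2@10, authorship ..........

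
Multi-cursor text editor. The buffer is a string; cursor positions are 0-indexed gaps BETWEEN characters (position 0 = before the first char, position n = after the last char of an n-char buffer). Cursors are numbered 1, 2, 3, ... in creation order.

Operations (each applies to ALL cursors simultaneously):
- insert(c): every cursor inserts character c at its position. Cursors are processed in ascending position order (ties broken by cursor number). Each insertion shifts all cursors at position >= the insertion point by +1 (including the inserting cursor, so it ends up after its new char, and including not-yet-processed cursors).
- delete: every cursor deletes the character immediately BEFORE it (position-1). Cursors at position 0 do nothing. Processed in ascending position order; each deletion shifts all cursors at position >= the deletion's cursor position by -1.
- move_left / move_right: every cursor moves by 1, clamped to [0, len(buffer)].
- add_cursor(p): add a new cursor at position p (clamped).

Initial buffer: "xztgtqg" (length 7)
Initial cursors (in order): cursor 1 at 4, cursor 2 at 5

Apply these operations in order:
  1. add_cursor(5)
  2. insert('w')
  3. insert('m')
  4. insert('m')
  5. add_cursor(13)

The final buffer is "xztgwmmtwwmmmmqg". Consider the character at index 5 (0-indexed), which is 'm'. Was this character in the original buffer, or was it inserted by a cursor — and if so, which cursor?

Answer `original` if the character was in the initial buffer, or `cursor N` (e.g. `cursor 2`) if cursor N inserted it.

Answer: cursor 1

Derivation:
After op 1 (add_cursor(5)): buffer="xztgtqg" (len 7), cursors c1@4 c2@5 c3@5, authorship .......
After op 2 (insert('w')): buffer="xztgwtwwqg" (len 10), cursors c1@5 c2@8 c3@8, authorship ....1.23..
After op 3 (insert('m')): buffer="xztgwmtwwmmqg" (len 13), cursors c1@6 c2@11 c3@11, authorship ....11.2323..
After op 4 (insert('m')): buffer="xztgwmmtwwmmmmqg" (len 16), cursors c1@7 c2@14 c3@14, authorship ....111.232323..
After op 5 (add_cursor(13)): buffer="xztgwmmtwwmmmmqg" (len 16), cursors c1@7 c4@13 c2@14 c3@14, authorship ....111.232323..
Authorship (.=original, N=cursor N): . . . . 1 1 1 . 2 3 2 3 2 3 . .
Index 5: author = 1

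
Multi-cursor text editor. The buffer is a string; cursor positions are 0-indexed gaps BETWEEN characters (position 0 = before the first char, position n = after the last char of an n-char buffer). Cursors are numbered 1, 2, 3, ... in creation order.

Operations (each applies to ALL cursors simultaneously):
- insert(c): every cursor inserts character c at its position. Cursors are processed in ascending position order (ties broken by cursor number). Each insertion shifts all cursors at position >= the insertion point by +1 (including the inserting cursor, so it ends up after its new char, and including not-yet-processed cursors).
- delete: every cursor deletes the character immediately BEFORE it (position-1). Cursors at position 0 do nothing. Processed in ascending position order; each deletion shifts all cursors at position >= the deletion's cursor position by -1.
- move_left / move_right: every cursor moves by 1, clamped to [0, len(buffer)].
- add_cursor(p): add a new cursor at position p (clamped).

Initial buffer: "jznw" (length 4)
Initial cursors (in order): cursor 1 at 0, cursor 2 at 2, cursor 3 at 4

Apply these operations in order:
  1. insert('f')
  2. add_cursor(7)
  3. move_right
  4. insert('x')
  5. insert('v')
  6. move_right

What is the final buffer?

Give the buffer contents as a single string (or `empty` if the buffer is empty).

After op 1 (insert('f')): buffer="fjzfnwf" (len 7), cursors c1@1 c2@4 c3@7, authorship 1..2..3
After op 2 (add_cursor(7)): buffer="fjzfnwf" (len 7), cursors c1@1 c2@4 c3@7 c4@7, authorship 1..2..3
After op 3 (move_right): buffer="fjzfnwf" (len 7), cursors c1@2 c2@5 c3@7 c4@7, authorship 1..2..3
After op 4 (insert('x')): buffer="fjxzfnxwfxx" (len 11), cursors c1@3 c2@7 c3@11 c4@11, authorship 1.1.2.2.334
After op 5 (insert('v')): buffer="fjxvzfnxvwfxxvv" (len 15), cursors c1@4 c2@9 c3@15 c4@15, authorship 1.11.2.22.33434
After op 6 (move_right): buffer="fjxvzfnxvwfxxvv" (len 15), cursors c1@5 c2@10 c3@15 c4@15, authorship 1.11.2.22.33434

Answer: fjxvzfnxvwfxxvv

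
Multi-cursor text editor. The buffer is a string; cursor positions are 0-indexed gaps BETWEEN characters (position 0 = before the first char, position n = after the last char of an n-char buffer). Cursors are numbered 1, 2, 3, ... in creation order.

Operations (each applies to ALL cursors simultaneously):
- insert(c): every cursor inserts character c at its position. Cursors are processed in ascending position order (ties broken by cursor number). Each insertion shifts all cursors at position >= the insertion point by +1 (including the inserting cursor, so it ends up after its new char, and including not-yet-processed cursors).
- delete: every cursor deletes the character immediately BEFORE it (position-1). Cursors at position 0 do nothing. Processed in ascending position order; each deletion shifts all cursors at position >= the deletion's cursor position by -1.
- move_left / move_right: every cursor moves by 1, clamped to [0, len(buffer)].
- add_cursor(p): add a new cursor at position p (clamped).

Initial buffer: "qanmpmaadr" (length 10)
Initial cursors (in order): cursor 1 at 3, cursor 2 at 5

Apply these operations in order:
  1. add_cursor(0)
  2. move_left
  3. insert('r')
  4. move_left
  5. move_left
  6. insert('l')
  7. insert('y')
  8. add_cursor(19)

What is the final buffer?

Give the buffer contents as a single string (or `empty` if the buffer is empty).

Answer: lyrqlyarnlymrpmaadr

Derivation:
After op 1 (add_cursor(0)): buffer="qanmpmaadr" (len 10), cursors c3@0 c1@3 c2@5, authorship ..........
After op 2 (move_left): buffer="qanmpmaadr" (len 10), cursors c3@0 c1@2 c2@4, authorship ..........
After op 3 (insert('r')): buffer="rqarnmrpmaadr" (len 13), cursors c3@1 c1@4 c2@7, authorship 3..1..2......
After op 4 (move_left): buffer="rqarnmrpmaadr" (len 13), cursors c3@0 c1@3 c2@6, authorship 3..1..2......
After op 5 (move_left): buffer="rqarnmrpmaadr" (len 13), cursors c3@0 c1@2 c2@5, authorship 3..1..2......
After op 6 (insert('l')): buffer="lrqlarnlmrpmaadr" (len 16), cursors c3@1 c1@4 c2@8, authorship 33.1.1.2.2......
After op 7 (insert('y')): buffer="lyrqlyarnlymrpmaadr" (len 19), cursors c3@2 c1@6 c2@11, authorship 333.11.1.22.2......
After op 8 (add_cursor(19)): buffer="lyrqlyarnlymrpmaadr" (len 19), cursors c3@2 c1@6 c2@11 c4@19, authorship 333.11.1.22.2......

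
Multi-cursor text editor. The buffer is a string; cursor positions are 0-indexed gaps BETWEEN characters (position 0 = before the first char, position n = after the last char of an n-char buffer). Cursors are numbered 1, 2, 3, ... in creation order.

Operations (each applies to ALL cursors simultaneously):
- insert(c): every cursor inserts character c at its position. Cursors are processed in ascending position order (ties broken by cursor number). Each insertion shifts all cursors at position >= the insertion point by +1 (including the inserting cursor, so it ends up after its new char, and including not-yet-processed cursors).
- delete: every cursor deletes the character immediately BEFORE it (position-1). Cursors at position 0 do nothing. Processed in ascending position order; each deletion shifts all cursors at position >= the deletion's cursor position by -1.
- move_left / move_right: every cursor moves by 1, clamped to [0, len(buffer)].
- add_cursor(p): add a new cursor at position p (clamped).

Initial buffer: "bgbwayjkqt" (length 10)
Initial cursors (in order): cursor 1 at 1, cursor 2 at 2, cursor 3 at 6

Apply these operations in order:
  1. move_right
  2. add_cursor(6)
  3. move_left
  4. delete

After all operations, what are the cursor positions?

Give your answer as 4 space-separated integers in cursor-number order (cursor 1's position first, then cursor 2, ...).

After op 1 (move_right): buffer="bgbwayjkqt" (len 10), cursors c1@2 c2@3 c3@7, authorship ..........
After op 2 (add_cursor(6)): buffer="bgbwayjkqt" (len 10), cursors c1@2 c2@3 c4@6 c3@7, authorship ..........
After op 3 (move_left): buffer="bgbwayjkqt" (len 10), cursors c1@1 c2@2 c4@5 c3@6, authorship ..........
After op 4 (delete): buffer="bwjkqt" (len 6), cursors c1@0 c2@0 c3@2 c4@2, authorship ......

Answer: 0 0 2 2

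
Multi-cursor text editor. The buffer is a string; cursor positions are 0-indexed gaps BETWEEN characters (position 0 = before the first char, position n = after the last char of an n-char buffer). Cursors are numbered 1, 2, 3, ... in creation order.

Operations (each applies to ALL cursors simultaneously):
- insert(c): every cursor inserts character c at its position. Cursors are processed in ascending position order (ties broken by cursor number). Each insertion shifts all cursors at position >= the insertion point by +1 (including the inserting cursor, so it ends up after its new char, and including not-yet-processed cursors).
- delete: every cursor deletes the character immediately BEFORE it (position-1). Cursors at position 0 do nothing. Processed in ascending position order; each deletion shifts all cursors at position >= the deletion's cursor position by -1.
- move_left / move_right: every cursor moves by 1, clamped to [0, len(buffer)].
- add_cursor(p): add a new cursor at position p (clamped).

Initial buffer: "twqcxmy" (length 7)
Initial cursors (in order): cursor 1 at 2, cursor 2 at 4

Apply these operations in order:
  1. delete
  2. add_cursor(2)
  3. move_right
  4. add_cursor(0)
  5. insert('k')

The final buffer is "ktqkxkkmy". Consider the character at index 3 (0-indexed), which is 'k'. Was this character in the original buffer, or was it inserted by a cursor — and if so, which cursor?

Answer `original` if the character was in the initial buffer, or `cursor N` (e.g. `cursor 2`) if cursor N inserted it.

Answer: cursor 1

Derivation:
After op 1 (delete): buffer="tqxmy" (len 5), cursors c1@1 c2@2, authorship .....
After op 2 (add_cursor(2)): buffer="tqxmy" (len 5), cursors c1@1 c2@2 c3@2, authorship .....
After op 3 (move_right): buffer="tqxmy" (len 5), cursors c1@2 c2@3 c3@3, authorship .....
After op 4 (add_cursor(0)): buffer="tqxmy" (len 5), cursors c4@0 c1@2 c2@3 c3@3, authorship .....
After op 5 (insert('k')): buffer="ktqkxkkmy" (len 9), cursors c4@1 c1@4 c2@7 c3@7, authorship 4..1.23..
Authorship (.=original, N=cursor N): 4 . . 1 . 2 3 . .
Index 3: author = 1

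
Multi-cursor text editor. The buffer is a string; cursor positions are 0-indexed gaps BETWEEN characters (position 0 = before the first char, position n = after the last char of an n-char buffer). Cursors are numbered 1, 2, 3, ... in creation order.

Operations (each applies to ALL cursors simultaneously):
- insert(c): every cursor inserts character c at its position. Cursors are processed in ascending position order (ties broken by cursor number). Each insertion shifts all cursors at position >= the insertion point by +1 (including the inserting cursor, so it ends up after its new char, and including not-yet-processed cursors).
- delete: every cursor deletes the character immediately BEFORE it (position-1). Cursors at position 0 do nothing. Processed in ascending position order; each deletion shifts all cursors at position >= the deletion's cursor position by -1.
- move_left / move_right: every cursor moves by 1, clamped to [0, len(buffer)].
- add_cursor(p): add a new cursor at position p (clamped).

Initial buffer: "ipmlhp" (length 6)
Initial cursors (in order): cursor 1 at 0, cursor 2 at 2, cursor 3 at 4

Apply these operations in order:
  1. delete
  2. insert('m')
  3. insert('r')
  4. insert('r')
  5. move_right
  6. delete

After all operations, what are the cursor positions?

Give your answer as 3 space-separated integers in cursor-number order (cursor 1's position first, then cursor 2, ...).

Answer: 3 6 9

Derivation:
After op 1 (delete): buffer="imhp" (len 4), cursors c1@0 c2@1 c3@2, authorship ....
After op 2 (insert('m')): buffer="mimmmhp" (len 7), cursors c1@1 c2@3 c3@5, authorship 1.2.3..
After op 3 (insert('r')): buffer="mrimrmmrhp" (len 10), cursors c1@2 c2@5 c3@8, authorship 11.22.33..
After op 4 (insert('r')): buffer="mrrimrrmmrrhp" (len 13), cursors c1@3 c2@7 c3@11, authorship 111.222.333..
After op 5 (move_right): buffer="mrrimrrmmrrhp" (len 13), cursors c1@4 c2@8 c3@12, authorship 111.222.333..
After op 6 (delete): buffer="mrrmrrmrrp" (len 10), cursors c1@3 c2@6 c3@9, authorship 111222333.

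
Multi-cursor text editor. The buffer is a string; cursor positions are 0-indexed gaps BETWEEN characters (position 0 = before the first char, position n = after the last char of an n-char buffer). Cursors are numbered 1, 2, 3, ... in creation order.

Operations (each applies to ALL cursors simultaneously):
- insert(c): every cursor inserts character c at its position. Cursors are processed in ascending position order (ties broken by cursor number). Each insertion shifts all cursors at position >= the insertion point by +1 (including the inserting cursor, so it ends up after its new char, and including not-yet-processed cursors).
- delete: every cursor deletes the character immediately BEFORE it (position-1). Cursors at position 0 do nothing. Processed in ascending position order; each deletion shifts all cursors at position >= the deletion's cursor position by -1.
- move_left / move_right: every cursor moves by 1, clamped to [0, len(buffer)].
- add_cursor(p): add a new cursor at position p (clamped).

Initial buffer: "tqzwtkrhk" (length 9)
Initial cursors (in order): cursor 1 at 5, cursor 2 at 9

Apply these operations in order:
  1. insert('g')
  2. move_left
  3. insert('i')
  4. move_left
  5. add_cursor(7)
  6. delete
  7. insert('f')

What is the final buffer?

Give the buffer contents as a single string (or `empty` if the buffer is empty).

After op 1 (insert('g')): buffer="tqzwtgkrhkg" (len 11), cursors c1@6 c2@11, authorship .....1....2
After op 2 (move_left): buffer="tqzwtgkrhkg" (len 11), cursors c1@5 c2@10, authorship .....1....2
After op 3 (insert('i')): buffer="tqzwtigkrhkig" (len 13), cursors c1@6 c2@12, authorship .....11....22
After op 4 (move_left): buffer="tqzwtigkrhkig" (len 13), cursors c1@5 c2@11, authorship .....11....22
After op 5 (add_cursor(7)): buffer="tqzwtigkrhkig" (len 13), cursors c1@5 c3@7 c2@11, authorship .....11....22
After op 6 (delete): buffer="tqzwikrhig" (len 10), cursors c1@4 c3@5 c2@8, authorship ....1...22
After op 7 (insert('f')): buffer="tqzwfifkrhfig" (len 13), cursors c1@5 c3@7 c2@11, authorship ....113...222

Answer: tqzwfifkrhfig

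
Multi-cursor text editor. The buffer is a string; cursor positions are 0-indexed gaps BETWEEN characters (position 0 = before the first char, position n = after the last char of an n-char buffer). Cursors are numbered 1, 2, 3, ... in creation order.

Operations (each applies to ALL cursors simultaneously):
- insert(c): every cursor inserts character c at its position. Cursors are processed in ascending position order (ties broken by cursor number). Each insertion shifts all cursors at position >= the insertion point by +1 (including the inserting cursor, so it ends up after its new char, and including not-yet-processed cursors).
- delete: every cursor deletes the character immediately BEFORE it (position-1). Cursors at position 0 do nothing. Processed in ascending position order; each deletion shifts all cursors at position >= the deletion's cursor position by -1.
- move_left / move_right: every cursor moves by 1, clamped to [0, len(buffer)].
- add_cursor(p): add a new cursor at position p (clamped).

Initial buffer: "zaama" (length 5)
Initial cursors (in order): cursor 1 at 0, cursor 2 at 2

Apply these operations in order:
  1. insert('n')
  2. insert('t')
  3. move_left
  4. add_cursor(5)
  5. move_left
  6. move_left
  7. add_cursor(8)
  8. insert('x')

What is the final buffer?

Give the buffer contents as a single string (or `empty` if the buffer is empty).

Answer: xntzxxantamxa

Derivation:
After op 1 (insert('n')): buffer="nzanama" (len 7), cursors c1@1 c2@4, authorship 1..2...
After op 2 (insert('t')): buffer="ntzantama" (len 9), cursors c1@2 c2@6, authorship 11..22...
After op 3 (move_left): buffer="ntzantama" (len 9), cursors c1@1 c2@5, authorship 11..22...
After op 4 (add_cursor(5)): buffer="ntzantama" (len 9), cursors c1@1 c2@5 c3@5, authorship 11..22...
After op 5 (move_left): buffer="ntzantama" (len 9), cursors c1@0 c2@4 c3@4, authorship 11..22...
After op 6 (move_left): buffer="ntzantama" (len 9), cursors c1@0 c2@3 c3@3, authorship 11..22...
After op 7 (add_cursor(8)): buffer="ntzantama" (len 9), cursors c1@0 c2@3 c3@3 c4@8, authorship 11..22...
After op 8 (insert('x')): buffer="xntzxxantamxa" (len 13), cursors c1@1 c2@6 c3@6 c4@12, authorship 111.23.22..4.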